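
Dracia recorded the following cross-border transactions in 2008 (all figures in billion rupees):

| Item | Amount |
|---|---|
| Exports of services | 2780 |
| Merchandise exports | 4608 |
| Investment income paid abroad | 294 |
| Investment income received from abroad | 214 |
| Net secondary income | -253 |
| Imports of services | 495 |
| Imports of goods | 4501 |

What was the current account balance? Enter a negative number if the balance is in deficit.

2059

Goods balance = 4608 - 4501 = 107
Services balance = 2780 - 495 = 2285
Trade balance (goods + services) = 107 + 2285 = 2392
Net primary income = 214 - 294 = -80
Net secondary income = -253
Current account = 2392 + (-80) + (-253) = 2059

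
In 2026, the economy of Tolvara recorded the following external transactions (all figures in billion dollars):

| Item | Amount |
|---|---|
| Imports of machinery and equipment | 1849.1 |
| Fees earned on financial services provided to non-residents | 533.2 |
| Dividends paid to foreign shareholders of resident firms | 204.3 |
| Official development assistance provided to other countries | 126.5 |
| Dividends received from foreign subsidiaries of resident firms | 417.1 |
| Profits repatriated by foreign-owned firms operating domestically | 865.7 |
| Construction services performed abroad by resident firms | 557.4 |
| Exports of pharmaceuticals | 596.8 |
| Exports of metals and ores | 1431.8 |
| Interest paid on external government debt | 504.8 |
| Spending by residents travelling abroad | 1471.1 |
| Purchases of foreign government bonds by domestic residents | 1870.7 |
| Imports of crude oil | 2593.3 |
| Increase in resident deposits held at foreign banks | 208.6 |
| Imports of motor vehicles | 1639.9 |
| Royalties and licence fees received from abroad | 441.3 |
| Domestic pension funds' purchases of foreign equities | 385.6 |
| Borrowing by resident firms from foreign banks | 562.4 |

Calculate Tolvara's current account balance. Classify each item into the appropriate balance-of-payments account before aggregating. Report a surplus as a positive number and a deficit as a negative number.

Goods: -2593.3 - 1849.1 + 596.8 + 1431.8 - 1639.9 = -4053.7
Services: 441.3 + 557.4 - 1471.1 + 533.2 = 60.8
Primary income: -865.7 + 417.1 - 204.3 - 504.8 = -1157.7
Secondary income: -126.5
Current account = (-4053.7) + 60.8 + (-1157.7) + (-126.5) = -5277.1
(Excluded from the current account — financial account: purchases of foreign government bonds by domestic residents 1870.7, increase in resident deposits held at foreign banks 208.6, domestic pension funds' purchases of foreign equities 385.6, borrowing by resident firms from foreign banks 562.4.)

-5277.1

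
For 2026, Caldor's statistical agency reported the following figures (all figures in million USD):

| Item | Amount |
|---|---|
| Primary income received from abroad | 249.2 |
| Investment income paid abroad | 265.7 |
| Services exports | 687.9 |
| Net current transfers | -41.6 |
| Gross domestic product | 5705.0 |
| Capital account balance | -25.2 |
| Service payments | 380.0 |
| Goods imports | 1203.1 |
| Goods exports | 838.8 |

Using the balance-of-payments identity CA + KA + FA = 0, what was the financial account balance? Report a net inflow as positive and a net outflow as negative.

139.7

Goods balance = 838.8 - 1203.1 = -364.3
Services balance = 687.9 - 380.0 = 307.9
Trade balance (goods + services) = -364.3 + 307.9 = -56.4
Net primary income = 249.2 - 265.7 = -16.5
Net secondary income = -41.6
Current account = -56.4 + (-16.5) + (-41.6) = -114.5
Financial account = -(-114.5 + (-25.2)) = 139.7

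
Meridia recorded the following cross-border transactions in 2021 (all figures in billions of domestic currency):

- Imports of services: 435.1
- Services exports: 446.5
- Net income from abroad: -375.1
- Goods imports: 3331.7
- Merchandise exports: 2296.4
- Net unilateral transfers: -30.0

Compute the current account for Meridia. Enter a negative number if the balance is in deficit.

Goods balance = 2296.4 - 3331.7 = -1035.3
Services balance = 446.5 - 435.1 = 11.4
Trade balance (goods + services) = -1035.3 + 11.4 = -1023.9
Net primary income = -375.1
Net secondary income = -30.0
Current account = -1023.9 + (-375.1) + (-30.0) = -1429.0

-1429.0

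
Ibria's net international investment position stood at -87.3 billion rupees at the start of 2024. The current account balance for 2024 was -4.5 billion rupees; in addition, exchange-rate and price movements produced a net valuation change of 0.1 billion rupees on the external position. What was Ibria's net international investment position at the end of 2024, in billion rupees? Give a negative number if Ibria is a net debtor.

-91.7

Change in NIIP = current account + net valuation change = -4.5 + 0.1 = -4.4
End-of-year NIIP = -87.3 + (-4.4) = -91.7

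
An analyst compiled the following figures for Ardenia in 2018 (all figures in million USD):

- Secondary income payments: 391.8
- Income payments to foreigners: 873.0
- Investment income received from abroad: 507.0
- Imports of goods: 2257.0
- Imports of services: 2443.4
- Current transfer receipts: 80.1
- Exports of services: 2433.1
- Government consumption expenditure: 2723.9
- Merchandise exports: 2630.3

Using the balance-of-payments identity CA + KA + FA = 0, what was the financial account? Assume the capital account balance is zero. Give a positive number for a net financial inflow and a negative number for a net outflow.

Goods balance = 2630.3 - 2257.0 = 373.3
Services balance = 2433.1 - 2443.4 = -10.3
Trade balance (goods + services) = 373.3 + (-10.3) = 363.0
Net primary income = 507.0 - 873.0 = -366.0
Net secondary income = 80.1 - 391.8 = -311.7
Current account = 363.0 + (-366.0) + (-311.7) = -314.7
Financial account = -(-314.7) = 314.7

314.7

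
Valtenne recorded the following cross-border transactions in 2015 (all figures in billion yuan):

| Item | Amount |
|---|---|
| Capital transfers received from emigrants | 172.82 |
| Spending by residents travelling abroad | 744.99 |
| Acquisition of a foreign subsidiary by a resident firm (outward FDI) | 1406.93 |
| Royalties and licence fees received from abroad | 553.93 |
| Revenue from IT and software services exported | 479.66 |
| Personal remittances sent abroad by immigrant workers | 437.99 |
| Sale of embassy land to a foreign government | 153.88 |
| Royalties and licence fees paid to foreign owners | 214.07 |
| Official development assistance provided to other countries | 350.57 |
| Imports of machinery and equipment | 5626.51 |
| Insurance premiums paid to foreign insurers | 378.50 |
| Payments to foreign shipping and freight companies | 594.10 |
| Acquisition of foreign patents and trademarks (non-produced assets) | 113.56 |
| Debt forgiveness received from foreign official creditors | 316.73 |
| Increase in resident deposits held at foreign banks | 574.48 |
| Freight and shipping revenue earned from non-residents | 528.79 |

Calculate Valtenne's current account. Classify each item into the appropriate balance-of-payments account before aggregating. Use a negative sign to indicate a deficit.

-6784.35

Goods: -5626.51
Services: -378.50 - 744.99 - 594.10 - 214.07 + 528.79 + 553.93 + 479.66 = -369.28
Secondary income: -437.99 - 350.57 = -788.56
Current account = (-5626.51) + (-369.28) + (-788.56) = -6784.35
(Excluded from the current account — capital account: capital transfers received from emigrants 172.82, sale of embassy land to a foreign government 153.88, acquisition of foreign patents and trademarks (non-produced assets) 113.56, debt forgiveness received from foreign official creditors 316.73; financial account: acquisition of a foreign subsidiary by a resident firm (outward FDI) 1406.93, increase in resident deposits held at foreign banks 574.48.)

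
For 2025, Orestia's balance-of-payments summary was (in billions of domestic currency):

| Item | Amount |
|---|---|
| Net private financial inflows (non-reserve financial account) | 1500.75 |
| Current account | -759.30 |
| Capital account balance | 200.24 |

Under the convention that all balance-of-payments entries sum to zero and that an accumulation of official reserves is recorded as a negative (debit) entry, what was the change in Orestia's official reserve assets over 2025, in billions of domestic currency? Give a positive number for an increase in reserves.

941.69

Official reserve transactions balance = -((-759.30) + 200.24 + 1500.75) = -941.69
An accumulation of reserves is recorded as a debit (negative entry), so the change in the stock of reserves is the negative of that balance.
Change in official reserves = -(-941.69) = 941.69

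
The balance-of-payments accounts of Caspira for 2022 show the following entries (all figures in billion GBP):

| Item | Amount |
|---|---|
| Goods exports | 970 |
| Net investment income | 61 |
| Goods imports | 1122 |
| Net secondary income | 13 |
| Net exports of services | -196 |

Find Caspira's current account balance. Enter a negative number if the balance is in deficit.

Goods balance = 970 - 1122 = -152
Services balance = -196
Trade balance (goods + services) = -152 + (-196) = -348
Net primary income = 61
Net secondary income = 13
Current account = -348 + 61 + 13 = -274

-274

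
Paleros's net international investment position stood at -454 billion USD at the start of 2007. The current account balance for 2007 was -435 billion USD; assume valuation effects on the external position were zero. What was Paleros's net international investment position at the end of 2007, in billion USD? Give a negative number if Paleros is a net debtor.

With no valuation effects, change in NIIP = current account = -435
End-of-year NIIP = -454 + (-435) = -889

-889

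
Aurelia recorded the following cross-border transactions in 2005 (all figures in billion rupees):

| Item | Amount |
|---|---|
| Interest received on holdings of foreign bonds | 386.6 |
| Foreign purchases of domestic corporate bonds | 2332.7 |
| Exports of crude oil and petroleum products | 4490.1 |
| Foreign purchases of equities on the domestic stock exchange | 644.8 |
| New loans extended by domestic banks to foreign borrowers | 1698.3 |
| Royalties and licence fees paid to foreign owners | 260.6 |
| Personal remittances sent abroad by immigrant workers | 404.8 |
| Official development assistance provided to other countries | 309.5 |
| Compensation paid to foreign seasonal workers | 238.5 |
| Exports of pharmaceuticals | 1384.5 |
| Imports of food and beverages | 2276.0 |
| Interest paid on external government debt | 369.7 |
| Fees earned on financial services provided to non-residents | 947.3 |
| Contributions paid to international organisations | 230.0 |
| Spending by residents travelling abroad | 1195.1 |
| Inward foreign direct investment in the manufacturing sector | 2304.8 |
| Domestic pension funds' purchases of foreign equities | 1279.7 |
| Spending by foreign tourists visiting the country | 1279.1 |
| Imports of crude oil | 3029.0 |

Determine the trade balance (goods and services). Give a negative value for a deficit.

1340.3

Goods: 1384.5 + 4490.1 - 2276.0 - 3029.0 = 569.6
Services: -1195.1 + 947.3 + 1279.1 - 260.6 = 770.7
Trade balance = 569.6 + 770.7 = 1340.3
(Excluded from the trade balance — primary income: interest received on holdings of foreign bonds 386.6, compensation paid to foreign seasonal workers 238.5, interest paid on external government debt 369.7; financial account: foreign purchases of domestic corporate bonds 2332.7, foreign purchases of equities on the domestic stock exchange 644.8, new loans extended by domestic banks to foreign borrowers 1698.3, inward foreign direct investment in the manufacturing sector 2304.8, domestic pension funds' purchases of foreign equities 1279.7; secondary income: personal remittances sent abroad by immigrant workers 404.8, official development assistance provided to other countries 309.5, contributions paid to international organisations 230.0.)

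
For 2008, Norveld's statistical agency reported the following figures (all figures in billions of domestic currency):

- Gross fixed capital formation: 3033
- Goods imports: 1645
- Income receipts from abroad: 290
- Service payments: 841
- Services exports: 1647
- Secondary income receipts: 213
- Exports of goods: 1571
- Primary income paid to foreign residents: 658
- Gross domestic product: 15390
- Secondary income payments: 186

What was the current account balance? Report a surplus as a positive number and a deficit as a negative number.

Goods balance = 1571 - 1645 = -74
Services balance = 1647 - 841 = 806
Trade balance (goods + services) = -74 + 806 = 732
Net primary income = 290 - 658 = -368
Net secondary income = 213 - 186 = 27
Current account = 732 + (-368) + 27 = 391

391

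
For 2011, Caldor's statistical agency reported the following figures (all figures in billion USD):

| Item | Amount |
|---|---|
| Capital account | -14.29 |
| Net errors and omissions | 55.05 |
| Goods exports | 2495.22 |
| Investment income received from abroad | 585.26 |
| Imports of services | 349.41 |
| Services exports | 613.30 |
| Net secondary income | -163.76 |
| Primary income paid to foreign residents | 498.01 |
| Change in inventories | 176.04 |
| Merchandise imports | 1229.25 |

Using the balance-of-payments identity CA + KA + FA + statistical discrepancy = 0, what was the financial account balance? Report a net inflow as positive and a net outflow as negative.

Goods balance = 2495.22 - 1229.25 = 1265.97
Services balance = 613.30 - 349.41 = 263.89
Trade balance (goods + services) = 1265.97 + 263.89 = 1529.86
Net primary income = 585.26 - 498.01 = 87.25
Net secondary income = -163.76
Current account = 1529.86 + 87.25 + (-163.76) = 1453.35
Financial account = -(1453.35 + (-14.29) + 55.05) = -1494.11

-1494.11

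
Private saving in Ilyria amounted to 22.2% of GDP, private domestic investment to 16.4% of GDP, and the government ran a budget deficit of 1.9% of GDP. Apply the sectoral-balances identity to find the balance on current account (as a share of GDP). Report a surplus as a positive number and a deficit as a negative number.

By the sectoral-balances identity, CA = (S_private - I) + (T - G).
Private balance = 22.2 - 16.4 = 5.8
Government balance (T - G) = -1.9
CA = 5.8 + (-1.9) = 3.9

3.9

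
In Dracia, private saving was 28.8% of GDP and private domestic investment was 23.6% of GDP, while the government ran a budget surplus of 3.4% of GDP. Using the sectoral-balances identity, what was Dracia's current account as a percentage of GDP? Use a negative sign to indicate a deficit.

8.6

By the sectoral-balances identity, CA = (S_private - I) + (T - G).
Private balance = 28.8 - 23.6 = 5.2
Government balance (T - G) = 3.4
CA = 5.2 + 3.4 = 8.6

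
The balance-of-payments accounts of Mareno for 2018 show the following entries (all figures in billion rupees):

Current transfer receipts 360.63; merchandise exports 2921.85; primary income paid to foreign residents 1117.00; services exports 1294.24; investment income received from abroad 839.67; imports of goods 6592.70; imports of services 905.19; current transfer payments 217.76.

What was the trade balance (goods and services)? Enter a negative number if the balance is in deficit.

-3281.80

Goods balance = 2921.85 - 6592.70 = -3670.85
Services balance = 1294.24 - 905.19 = 389.05
Trade balance (goods + services) = -3670.85 + 389.05 = -3281.80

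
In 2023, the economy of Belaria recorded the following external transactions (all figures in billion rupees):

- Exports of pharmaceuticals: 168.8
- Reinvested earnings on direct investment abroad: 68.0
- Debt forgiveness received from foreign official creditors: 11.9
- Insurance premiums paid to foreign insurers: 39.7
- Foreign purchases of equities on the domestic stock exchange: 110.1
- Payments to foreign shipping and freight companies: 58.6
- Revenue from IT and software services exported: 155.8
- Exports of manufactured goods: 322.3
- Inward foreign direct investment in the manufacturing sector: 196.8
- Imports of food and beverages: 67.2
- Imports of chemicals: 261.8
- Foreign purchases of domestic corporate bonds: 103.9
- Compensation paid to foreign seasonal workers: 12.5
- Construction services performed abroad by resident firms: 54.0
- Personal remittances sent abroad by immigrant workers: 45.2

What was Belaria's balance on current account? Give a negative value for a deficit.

283.9

Goods: -67.2 - 261.8 + 168.8 + 322.3 = 162.1
Services: 155.8 - 58.6 - 39.7 + 54.0 = 111.5
Primary income: 68.0 - 12.5 = 55.5
Secondary income: -45.2
Current account = 162.1 + 111.5 + 55.5 + (-45.2) = 283.9
(Excluded from the current account — capital account: debt forgiveness received from foreign official creditors 11.9; financial account: foreign purchases of equities on the domestic stock exchange 110.1, inward foreign direct investment in the manufacturing sector 196.8, foreign purchases of domestic corporate bonds 103.9.)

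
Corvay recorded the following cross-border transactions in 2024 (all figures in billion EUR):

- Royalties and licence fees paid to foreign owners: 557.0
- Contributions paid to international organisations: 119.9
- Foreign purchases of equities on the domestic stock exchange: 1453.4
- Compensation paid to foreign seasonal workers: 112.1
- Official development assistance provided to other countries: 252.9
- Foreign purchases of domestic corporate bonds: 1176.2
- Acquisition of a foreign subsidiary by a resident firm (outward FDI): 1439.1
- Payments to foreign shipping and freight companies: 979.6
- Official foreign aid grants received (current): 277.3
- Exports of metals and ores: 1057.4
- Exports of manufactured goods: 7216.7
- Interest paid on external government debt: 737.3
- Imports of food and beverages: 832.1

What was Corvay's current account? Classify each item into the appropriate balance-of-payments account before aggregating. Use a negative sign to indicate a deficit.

4960.5

Goods: 7216.7 + 1057.4 - 832.1 = 7442.0
Services: -557.0 - 979.6 = -1536.6
Primary income: -112.1 - 737.3 = -849.4
Secondary income: 277.3 - 252.9 - 119.9 = -95.5
Current account = 7442.0 + (-1536.6) + (-849.4) + (-95.5) = 4960.5
(Excluded from the current account — financial account: foreign purchases of equities on the domestic stock exchange 1453.4, foreign purchases of domestic corporate bonds 1176.2, acquisition of a foreign subsidiary by a resident firm (outward FDI) 1439.1.)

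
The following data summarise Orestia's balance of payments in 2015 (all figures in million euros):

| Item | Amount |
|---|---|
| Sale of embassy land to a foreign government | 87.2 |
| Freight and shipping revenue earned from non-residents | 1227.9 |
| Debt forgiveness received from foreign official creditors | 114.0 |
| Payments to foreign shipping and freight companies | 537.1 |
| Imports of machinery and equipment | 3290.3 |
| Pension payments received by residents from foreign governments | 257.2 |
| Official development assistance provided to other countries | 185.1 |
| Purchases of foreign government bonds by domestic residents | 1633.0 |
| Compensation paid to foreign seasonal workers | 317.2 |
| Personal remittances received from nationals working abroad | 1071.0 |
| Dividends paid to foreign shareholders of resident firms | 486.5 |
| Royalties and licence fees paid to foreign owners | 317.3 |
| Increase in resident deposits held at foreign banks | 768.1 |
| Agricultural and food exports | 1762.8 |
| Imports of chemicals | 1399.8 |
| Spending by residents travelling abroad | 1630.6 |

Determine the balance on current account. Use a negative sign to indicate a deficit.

Goods: -1399.8 + 1762.8 - 3290.3 = -2927.3
Services: -317.3 + 1227.9 - 1630.6 - 537.1 = -1257.1
Primary income: -317.2 - 486.5 = -803.7
Secondary income: 1071.0 + 257.2 - 185.1 = 1143.1
Current account = (-2927.3) + (-1257.1) + (-803.7) + 1143.1 = -3845.0
(Excluded from the current account — capital account: sale of embassy land to a foreign government 87.2, debt forgiveness received from foreign official creditors 114.0; financial account: purchases of foreign government bonds by domestic residents 1633.0, increase in resident deposits held at foreign banks 768.1.)

-3845.0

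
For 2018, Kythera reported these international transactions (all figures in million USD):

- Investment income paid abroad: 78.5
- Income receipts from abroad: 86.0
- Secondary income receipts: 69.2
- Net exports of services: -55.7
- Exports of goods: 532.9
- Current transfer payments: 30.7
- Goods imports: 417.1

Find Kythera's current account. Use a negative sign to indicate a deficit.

Goods balance = 532.9 - 417.1 = 115.8
Services balance = -55.7
Trade balance (goods + services) = 115.8 + (-55.7) = 60.1
Net primary income = 86.0 - 78.5 = 7.5
Net secondary income = 69.2 - 30.7 = 38.5
Current account = 60.1 + 7.5 + 38.5 = 106.1

106.1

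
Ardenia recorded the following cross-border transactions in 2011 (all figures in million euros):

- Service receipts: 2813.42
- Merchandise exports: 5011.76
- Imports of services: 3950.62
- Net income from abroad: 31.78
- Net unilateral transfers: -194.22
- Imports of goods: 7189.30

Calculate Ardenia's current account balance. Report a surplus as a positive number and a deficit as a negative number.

-3477.18

Goods balance = 5011.76 - 7189.30 = -2177.54
Services balance = 2813.42 - 3950.62 = -1137.20
Trade balance (goods + services) = -2177.54 + (-1137.20) = -3314.74
Net primary income = 31.78
Net secondary income = -194.22
Current account = -3314.74 + 31.78 + (-194.22) = -3477.18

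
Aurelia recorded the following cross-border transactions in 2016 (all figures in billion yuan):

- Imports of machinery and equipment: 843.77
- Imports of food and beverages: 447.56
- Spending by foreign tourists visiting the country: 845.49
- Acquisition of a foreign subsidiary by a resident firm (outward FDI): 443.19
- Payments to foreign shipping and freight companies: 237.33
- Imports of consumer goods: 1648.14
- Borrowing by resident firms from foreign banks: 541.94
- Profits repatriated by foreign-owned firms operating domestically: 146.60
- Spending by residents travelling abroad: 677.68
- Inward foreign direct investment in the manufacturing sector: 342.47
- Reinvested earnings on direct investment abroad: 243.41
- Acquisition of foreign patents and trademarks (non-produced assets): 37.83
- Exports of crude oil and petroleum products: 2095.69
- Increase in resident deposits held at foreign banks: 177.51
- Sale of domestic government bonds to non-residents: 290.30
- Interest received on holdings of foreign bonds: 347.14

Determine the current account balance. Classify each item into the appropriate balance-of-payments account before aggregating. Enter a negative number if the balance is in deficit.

-469.35

Goods: -447.56 - 1648.14 + 2095.69 - 843.77 = -843.78
Services: 845.49 - 677.68 - 237.33 = -69.52
Primary income: 347.14 - 146.60 + 243.41 = 443.95
Current account = (-843.78) + (-69.52) + 443.95 = -469.35
(Excluded from the current account — financial account: acquisition of a foreign subsidiary by a resident firm (outward FDI) 443.19, borrowing by resident firms from foreign banks 541.94, inward foreign direct investment in the manufacturing sector 342.47, increase in resident deposits held at foreign banks 177.51, sale of domestic government bonds to non-residents 290.30; capital account: acquisition of foreign patents and trademarks (non-produced assets) 37.83.)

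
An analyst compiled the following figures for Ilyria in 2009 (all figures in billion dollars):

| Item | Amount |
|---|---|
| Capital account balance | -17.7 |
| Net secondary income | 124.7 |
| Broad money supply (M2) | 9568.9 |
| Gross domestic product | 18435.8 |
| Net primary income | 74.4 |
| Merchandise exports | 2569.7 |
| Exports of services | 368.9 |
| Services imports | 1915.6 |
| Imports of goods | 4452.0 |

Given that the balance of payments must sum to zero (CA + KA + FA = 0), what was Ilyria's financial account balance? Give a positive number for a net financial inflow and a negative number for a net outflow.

3247.6

Goods balance = 2569.7 - 4452.0 = -1882.3
Services balance = 368.9 - 1915.6 = -1546.7
Trade balance (goods + services) = -1882.3 + (-1546.7) = -3429.0
Net primary income = 74.4
Net secondary income = 124.7
Current account = -3429.0 + 74.4 + 124.7 = -3229.9
Financial account = -(-3229.9 + (-17.7)) = 3247.6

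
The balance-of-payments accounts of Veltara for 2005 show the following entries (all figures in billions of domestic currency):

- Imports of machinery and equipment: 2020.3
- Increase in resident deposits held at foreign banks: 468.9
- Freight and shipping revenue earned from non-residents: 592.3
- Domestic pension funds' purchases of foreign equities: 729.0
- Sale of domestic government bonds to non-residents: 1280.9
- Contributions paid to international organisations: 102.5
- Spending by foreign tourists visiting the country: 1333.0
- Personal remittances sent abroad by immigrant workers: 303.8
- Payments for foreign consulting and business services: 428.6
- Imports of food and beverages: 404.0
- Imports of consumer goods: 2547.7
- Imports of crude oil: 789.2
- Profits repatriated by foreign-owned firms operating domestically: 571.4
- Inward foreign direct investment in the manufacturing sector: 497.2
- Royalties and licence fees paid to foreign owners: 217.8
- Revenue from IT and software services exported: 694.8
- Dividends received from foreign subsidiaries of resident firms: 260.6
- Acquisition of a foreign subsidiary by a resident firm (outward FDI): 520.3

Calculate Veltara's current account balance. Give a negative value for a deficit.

-4504.6

Goods: -2020.3 - 404.0 - 2547.7 - 789.2 = -5761.2
Services: -217.8 - 428.6 + 1333.0 + 694.8 + 592.3 = 1973.7
Primary income: -571.4 + 260.6 = -310.8
Secondary income: -102.5 - 303.8 = -406.3
Current account = (-5761.2) + 1973.7 + (-310.8) + (-406.3) = -4504.6
(Excluded from the current account — financial account: increase in resident deposits held at foreign banks 468.9, domestic pension funds' purchases of foreign equities 729.0, sale of domestic government bonds to non-residents 1280.9, inward foreign direct investment in the manufacturing sector 497.2, acquisition of a foreign subsidiary by a resident firm (outward FDI) 520.3.)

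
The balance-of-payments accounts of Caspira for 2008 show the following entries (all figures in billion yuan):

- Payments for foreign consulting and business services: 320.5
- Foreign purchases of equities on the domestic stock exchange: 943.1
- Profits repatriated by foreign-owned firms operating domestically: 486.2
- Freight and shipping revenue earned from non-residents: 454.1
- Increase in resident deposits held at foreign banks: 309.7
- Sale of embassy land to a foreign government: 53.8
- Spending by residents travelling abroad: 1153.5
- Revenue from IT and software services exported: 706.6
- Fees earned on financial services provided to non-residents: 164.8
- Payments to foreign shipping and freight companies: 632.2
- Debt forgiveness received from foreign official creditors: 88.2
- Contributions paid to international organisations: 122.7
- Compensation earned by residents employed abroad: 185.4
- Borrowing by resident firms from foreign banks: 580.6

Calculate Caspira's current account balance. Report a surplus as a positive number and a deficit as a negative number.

Services: 706.6 - 1153.5 + 454.1 + 164.8 - 320.5 - 632.2 = -780.7
Primary income: -486.2 + 185.4 = -300.8
Secondary income: -122.7
Current account = (-780.7) + (-300.8) + (-122.7) = -1204.2
(Excluded from the current account — financial account: foreign purchases of equities on the domestic stock exchange 943.1, increase in resident deposits held at foreign banks 309.7, borrowing by resident firms from foreign banks 580.6; capital account: sale of embassy land to a foreign government 53.8, debt forgiveness received from foreign official creditors 88.2.)

-1204.2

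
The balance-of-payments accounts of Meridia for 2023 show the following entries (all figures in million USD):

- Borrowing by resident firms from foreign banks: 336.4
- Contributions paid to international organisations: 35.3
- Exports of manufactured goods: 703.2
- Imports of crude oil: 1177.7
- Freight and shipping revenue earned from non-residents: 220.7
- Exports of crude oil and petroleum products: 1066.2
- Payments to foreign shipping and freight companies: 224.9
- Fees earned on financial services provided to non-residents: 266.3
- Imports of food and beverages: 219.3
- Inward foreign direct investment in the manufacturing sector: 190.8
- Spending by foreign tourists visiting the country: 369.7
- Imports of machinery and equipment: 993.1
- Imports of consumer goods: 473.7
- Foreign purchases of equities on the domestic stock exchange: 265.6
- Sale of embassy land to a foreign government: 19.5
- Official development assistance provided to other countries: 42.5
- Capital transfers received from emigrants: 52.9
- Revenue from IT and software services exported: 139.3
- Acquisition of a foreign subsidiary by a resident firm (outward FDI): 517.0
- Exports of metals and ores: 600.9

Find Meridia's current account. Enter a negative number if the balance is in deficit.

199.8

Goods: 1066.2 + 600.9 + 703.2 - 219.3 - 473.7 - 993.1 - 1177.7 = -493.5
Services: 266.3 + 369.7 + 220.7 + 139.3 - 224.9 = 771.1
Secondary income: -42.5 - 35.3 = -77.8
Current account = (-493.5) + 771.1 + (-77.8) = 199.8
(Excluded from the current account — financial account: borrowing by resident firms from foreign banks 336.4, inward foreign direct investment in the manufacturing sector 190.8, foreign purchases of equities on the domestic stock exchange 265.6, acquisition of a foreign subsidiary by a resident firm (outward FDI) 517.0; capital account: sale of embassy land to a foreign government 19.5, capital transfers received from emigrants 52.9.)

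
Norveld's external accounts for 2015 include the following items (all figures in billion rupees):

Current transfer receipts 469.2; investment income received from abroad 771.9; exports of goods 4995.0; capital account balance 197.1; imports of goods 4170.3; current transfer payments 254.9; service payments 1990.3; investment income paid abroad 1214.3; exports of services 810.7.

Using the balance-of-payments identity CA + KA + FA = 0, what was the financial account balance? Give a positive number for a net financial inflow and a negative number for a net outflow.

Goods balance = 4995.0 - 4170.3 = 824.7
Services balance = 810.7 - 1990.3 = -1179.6
Trade balance (goods + services) = 824.7 + (-1179.6) = -354.9
Net primary income = 771.9 - 1214.3 = -442.4
Net secondary income = 469.2 - 254.9 = 214.3
Current account = -354.9 + (-442.4) + 214.3 = -583.0
Financial account = -(-583.0 + 197.1) = 385.9

385.9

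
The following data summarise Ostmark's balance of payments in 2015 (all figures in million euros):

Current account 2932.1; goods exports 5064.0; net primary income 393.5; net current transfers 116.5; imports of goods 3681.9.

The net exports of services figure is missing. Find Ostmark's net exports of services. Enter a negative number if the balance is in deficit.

Current account = goods balance + services balance + net primary income + net secondary income
Sum of the known components = 1892.1
Net exports of services = CA - (known components) = 2932.1 - 1892.1 = 1040.0

1040.0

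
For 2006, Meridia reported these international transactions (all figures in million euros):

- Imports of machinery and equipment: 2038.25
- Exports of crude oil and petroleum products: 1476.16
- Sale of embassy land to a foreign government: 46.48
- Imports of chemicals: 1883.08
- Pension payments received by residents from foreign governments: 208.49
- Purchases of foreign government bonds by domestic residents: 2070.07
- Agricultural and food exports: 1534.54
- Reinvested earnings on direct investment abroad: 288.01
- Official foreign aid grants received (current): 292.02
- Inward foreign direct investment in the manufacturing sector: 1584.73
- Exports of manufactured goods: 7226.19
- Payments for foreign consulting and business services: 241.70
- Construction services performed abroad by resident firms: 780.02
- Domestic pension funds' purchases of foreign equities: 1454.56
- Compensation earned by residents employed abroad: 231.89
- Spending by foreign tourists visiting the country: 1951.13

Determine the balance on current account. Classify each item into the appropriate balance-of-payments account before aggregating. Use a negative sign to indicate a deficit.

Goods: 1534.54 - 2038.25 + 1476.16 + 7226.19 - 1883.08 = 6315.56
Services: 780.02 + 1951.13 - 241.70 = 2489.45
Primary income: 288.01 + 231.89 = 519.90
Secondary income: 292.02 + 208.49 = 500.51
Current account = 6315.56 + 2489.45 + 519.90 + 500.51 = 9825.42
(Excluded from the current account — capital account: sale of embassy land to a foreign government 46.48; financial account: purchases of foreign government bonds by domestic residents 2070.07, inward foreign direct investment in the manufacturing sector 1584.73, domestic pension funds' purchases of foreign equities 1454.56.)

9825.42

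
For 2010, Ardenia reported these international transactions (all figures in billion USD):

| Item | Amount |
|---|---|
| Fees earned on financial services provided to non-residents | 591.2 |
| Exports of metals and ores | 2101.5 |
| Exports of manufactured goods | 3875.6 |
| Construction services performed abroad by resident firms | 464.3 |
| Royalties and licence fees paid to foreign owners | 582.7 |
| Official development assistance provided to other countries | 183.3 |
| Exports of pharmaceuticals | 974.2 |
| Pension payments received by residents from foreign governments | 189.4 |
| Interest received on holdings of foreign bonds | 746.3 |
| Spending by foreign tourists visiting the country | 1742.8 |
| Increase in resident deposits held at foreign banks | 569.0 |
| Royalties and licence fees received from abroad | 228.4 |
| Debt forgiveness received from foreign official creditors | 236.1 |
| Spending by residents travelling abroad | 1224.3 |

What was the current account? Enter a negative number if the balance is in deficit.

Goods: 974.2 + 2101.5 + 3875.6 = 6951.3
Services: 591.2 - 582.7 + 464.3 - 1224.3 + 1742.8 + 228.4 = 1219.7
Primary income: 746.3
Secondary income: -183.3 + 189.4 = 6.1
Current account = 6951.3 + 1219.7 + 746.3 + 6.1 = 8923.4
(Excluded from the current account — financial account: increase in resident deposits held at foreign banks 569.0; capital account: debt forgiveness received from foreign official creditors 236.1.)

8923.4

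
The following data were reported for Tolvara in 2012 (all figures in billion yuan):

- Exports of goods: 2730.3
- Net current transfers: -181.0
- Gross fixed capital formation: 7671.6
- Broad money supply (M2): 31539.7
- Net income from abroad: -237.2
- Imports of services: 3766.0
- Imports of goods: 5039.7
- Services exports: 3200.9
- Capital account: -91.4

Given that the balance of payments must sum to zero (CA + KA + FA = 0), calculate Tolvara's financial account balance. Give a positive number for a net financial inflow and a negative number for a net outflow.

Goods balance = 2730.3 - 5039.7 = -2309.4
Services balance = 3200.9 - 3766.0 = -565.1
Trade balance (goods + services) = -2309.4 + (-565.1) = -2874.5
Net primary income = -237.2
Net secondary income = -181.0
Current account = -2874.5 + (-237.2) + (-181.0) = -3292.7
Financial account = -(-3292.7 + (-91.4)) = 3384.1

3384.1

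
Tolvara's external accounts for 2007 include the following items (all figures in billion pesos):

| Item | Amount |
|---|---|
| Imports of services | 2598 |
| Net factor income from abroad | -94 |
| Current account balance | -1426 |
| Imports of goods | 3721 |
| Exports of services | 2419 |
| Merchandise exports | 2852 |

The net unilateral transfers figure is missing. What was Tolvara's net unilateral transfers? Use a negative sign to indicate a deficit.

-284

Current account = goods balance + services balance + net primary income + net secondary income
Sum of the known components = -1142
Net unilateral transfers = CA - (known components) = -1426 - (-1142) = -284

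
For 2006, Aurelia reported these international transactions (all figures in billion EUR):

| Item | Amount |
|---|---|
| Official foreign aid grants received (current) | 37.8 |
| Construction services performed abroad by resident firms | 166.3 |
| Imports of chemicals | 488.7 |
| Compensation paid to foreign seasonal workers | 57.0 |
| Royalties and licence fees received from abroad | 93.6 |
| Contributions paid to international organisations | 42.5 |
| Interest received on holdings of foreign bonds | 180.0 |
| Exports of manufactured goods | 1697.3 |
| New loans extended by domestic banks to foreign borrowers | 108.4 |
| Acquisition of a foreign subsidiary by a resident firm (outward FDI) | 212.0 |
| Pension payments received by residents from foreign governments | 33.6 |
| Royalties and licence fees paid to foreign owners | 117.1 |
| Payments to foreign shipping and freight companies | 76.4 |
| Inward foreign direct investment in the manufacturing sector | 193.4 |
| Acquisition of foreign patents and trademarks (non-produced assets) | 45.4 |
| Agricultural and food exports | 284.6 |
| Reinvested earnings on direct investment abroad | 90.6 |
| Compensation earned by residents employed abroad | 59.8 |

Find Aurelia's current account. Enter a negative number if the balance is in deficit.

1861.9

Goods: -488.7 + 284.6 + 1697.3 = 1493.2
Services: -76.4 - 117.1 + 93.6 + 166.3 = 66.4
Primary income: -57.0 + 180.0 + 59.8 + 90.6 = 273.4
Secondary income: 33.6 + 37.8 - 42.5 = 28.9
Current account = 1493.2 + 66.4 + 273.4 + 28.9 = 1861.9
(Excluded from the current account — financial account: new loans extended by domestic banks to foreign borrowers 108.4, acquisition of a foreign subsidiary by a resident firm (outward FDI) 212.0, inward foreign direct investment in the manufacturing sector 193.4; capital account: acquisition of foreign patents and trademarks (non-produced assets) 45.4.)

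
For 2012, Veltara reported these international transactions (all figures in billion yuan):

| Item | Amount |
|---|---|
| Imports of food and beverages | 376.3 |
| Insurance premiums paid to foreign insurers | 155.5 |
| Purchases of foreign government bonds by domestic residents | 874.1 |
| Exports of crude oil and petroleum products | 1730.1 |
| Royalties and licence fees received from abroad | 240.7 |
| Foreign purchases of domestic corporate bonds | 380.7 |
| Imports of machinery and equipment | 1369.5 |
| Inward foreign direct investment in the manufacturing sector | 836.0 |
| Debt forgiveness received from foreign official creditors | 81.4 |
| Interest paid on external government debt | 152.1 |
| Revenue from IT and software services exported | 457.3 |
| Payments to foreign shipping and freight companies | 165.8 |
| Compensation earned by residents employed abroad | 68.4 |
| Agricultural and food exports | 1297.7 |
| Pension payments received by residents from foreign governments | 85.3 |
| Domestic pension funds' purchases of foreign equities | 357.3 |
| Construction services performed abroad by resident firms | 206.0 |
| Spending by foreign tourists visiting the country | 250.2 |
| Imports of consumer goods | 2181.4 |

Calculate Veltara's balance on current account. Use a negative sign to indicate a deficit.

-64.9

Goods: 1297.7 - 1369.5 - 376.3 + 1730.1 - 2181.4 = -899.4
Services: 457.3 + 240.7 + 206.0 - 155.5 + 250.2 - 165.8 = 832.9
Primary income: -152.1 + 68.4 = -83.7
Secondary income: 85.3
Current account = (-899.4) + 832.9 + (-83.7) + 85.3 = -64.9
(Excluded from the current account — financial account: purchases of foreign government bonds by domestic residents 874.1, foreign purchases of domestic corporate bonds 380.7, inward foreign direct investment in the manufacturing sector 836.0, domestic pension funds' purchases of foreign equities 357.3; capital account: debt forgiveness received from foreign official creditors 81.4.)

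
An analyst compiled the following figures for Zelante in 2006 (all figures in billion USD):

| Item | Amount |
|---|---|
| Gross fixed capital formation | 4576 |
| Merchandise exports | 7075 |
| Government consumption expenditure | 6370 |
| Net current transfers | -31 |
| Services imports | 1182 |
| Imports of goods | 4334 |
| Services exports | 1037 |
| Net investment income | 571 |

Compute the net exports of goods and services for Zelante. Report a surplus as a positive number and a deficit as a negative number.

2596

Goods balance = 7075 - 4334 = 2741
Services balance = 1037 - 1182 = -145
Trade balance (goods + services) = 2741 + (-145) = 2596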